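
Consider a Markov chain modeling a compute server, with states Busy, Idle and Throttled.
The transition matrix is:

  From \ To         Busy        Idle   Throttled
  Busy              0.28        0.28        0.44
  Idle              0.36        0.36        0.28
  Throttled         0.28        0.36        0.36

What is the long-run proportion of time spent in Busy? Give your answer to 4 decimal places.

Let the stationary distribution be π with π = πP and π_1 + π_2 + π_3 = 1.
π_1 = 0.28·π_1 + 0.36·π_2 + 0.28·π_3
π_2 = 0.28·π_1 + 0.36·π_2 + 0.36·π_3
Solving with the normalization constraint gives π = (0.3068, 0.3355, 0.3577).
So the stationary probability of Busy is 0.3068.

0.3068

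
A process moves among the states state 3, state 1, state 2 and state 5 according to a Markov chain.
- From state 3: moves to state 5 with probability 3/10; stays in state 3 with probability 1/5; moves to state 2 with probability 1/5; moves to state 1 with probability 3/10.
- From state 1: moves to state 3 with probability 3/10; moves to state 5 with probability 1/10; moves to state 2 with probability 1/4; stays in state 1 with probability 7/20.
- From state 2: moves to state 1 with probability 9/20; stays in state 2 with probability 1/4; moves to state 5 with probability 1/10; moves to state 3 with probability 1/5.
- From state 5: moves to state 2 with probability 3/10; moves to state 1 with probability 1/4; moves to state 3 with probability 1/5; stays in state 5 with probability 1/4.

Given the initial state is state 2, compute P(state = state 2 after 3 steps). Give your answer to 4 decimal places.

Propagate the distribution vector 3 steps from state 2.
After 0 steps: (0.0000, 0.0000, 1.0000, 0.0000)
After 1 step: (0.2000, 0.4500, 0.2500, 0.1000)
After 2 steps: (0.2450, 0.3550, 0.2450, 0.1550)
After 3 steps: (0.2355, 0.3468, 0.2455, 0.1723)
P(in state 2 after 3 steps) = 0.2455

0.2455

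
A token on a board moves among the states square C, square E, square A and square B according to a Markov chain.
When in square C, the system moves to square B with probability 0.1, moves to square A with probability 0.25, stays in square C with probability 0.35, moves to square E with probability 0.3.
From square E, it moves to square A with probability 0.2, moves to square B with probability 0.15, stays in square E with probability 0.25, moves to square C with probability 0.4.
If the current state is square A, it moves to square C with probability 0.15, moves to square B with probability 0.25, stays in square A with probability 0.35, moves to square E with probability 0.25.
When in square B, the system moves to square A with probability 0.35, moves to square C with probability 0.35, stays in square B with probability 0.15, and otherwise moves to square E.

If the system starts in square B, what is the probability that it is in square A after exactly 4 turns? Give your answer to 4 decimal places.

Propagate the distribution vector 4 turns from square B.
After 0 turns: (0.0000, 0.0000, 0.0000, 1.0000)
After 1 turn: (0.3500, 0.1500, 0.3500, 0.1500)
After 2 turns: (0.2875, 0.2525, 0.2925, 0.1675)
After 3 turns: (0.3041, 0.2476, 0.2834, 0.1649)
After 4 turns: (0.3057, 0.2487, 0.2824, 0.1631)
P(in square A after 4 turns) = 0.2824

0.2824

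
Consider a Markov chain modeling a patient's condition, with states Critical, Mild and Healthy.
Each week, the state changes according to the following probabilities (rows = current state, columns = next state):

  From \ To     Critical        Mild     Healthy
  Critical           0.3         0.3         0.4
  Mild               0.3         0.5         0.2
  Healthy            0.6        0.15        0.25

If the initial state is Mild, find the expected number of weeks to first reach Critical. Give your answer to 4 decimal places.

Let t(s) be the expected number of weeks to first reach Critical from state s, with t(Critical) = 0. Conditioning on the first week:
t(Mild) = 1 + 0.5·t(Mild) + 0.2·t(Healthy)
t(Healthy) = 1 + 0.15·t(Mild) + 0.25·t(Healthy)
Solving: t(Mild) = 2.7536, t(Healthy) = 1.8841.
Expected weeks from Mild to Critical: 2.7536.

2.7536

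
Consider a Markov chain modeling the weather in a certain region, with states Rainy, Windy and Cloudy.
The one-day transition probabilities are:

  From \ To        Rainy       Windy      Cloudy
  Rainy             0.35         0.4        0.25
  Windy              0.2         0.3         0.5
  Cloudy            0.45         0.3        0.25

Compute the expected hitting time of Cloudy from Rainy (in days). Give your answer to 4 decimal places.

2.9333

Let t(s) be the expected number of days to first reach Cloudy from state s, with t(Cloudy) = 0. Conditioning on the first day:
t(Rainy) = 1 + 0.35·t(Rainy) + 0.4·t(Windy)
t(Windy) = 1 + 0.2·t(Rainy) + 0.3·t(Windy)
Solving: t(Rainy) = 2.9333, t(Windy) = 2.2667.
Expected days from Rainy to Cloudy: 2.9333.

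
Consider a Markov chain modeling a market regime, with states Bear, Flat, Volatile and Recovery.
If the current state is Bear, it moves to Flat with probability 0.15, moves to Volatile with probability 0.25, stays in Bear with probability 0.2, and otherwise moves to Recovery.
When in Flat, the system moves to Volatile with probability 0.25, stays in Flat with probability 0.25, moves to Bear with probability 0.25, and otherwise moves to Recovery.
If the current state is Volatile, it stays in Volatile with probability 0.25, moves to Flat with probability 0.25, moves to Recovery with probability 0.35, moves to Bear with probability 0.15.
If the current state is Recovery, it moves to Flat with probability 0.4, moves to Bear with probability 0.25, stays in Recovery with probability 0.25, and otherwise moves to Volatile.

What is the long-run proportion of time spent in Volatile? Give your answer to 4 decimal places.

0.2045

Let the stationary distribution be π with π = πP and π_1 + π_2 + π_3 + π_4 = 1.
π_1 = 0.2·π_1 + 0.25·π_2 + 0.15·π_3 + 0.25·π_4
π_2 = 0.15·π_1 + 0.25·π_2 + 0.25·π_3 + 0.4·π_4
π_3 = 0.25·π_1 + 0.25·π_2 + 0.25·π_3 + 0.1·π_4
Solving with the normalization constraint gives π = (0.2186, 0.2736, 0.2045, 0.3032).
So the stationary probability of Volatile is 0.2045.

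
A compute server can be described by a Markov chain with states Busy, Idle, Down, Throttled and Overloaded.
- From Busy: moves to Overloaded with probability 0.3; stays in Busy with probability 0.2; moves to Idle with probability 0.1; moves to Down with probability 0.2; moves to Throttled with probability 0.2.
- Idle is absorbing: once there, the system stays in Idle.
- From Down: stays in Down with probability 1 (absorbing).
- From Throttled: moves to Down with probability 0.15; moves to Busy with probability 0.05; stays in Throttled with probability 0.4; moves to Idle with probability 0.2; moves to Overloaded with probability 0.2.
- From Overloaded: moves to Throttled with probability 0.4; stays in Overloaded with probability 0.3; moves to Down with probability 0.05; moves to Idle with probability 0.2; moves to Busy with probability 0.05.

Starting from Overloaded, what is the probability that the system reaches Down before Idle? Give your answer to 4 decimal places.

0.3347

Let h(s) be the probability of absorption at Down starting from transient state s. Then h(Down) = 1 and h(Idle) = 0. By first-step analysis:
h(Busy) = 0.2·h(Busy) + 0.1·0 + 0.2·1 + 0.2·h(Throttled) + 0.3·h(Overloaded)
h(Throttled) = 0.05·h(Busy) + 0.2·0 + 0.15·1 + 0.4·h(Throttled) + 0.2·h(Overloaded)
h(Overloaded) = 0.05·h(Busy) + 0.2·0 + 0.05·1 + 0.4·h(Throttled) + 0.3·h(Overloaded)
Solving: h(Busy) = 0.4758, h(Throttled) = 0.4012, h(Overloaded) = 0.3347.
Starting from Overloaded, the probability is 0.3347.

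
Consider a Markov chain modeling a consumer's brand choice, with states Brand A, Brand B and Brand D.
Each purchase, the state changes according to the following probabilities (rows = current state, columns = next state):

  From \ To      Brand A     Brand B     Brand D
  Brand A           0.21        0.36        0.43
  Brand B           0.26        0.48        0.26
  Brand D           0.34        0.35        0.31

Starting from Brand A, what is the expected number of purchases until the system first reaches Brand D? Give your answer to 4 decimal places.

Let t(s) be the expected number of purchases to first reach Brand D from state s, with t(Brand D) = 0. Conditioning on the first purchase:
t(Brand A) = 1 + 0.21·t(Brand A) + 0.36·t(Brand B)
t(Brand B) = 1 + 0.26·t(Brand A) + 0.48·t(Brand B)
Solving: t(Brand A) = 2.7743, t(Brand B) = 3.3102.
Expected purchases from Brand A to Brand D: 2.7743.

2.7743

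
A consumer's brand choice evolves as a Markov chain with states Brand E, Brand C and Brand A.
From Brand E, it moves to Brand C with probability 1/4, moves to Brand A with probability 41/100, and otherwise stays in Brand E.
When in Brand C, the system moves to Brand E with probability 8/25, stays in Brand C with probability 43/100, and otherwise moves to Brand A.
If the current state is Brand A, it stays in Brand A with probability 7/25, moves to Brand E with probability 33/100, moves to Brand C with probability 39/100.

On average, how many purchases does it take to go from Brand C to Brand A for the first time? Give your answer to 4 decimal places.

3.3086

Let t(s) be the expected number of purchases to first reach Brand A from state s, with t(Brand A) = 0. Conditioning on the first purchase:
t(Brand E) = 1 + 0.34·t(Brand E) + 0.25·t(Brand C)
t(Brand C) = 1 + 0.32·t(Brand E) + 0.43·t(Brand C)
Solving: t(Brand E) = 2.7684, t(Brand C) = 3.3086.
Expected purchases from Brand C to Brand A: 3.3086.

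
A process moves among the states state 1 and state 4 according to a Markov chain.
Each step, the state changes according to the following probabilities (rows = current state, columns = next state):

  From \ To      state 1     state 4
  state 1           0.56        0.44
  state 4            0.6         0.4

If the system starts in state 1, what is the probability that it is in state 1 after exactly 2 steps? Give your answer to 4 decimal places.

0.5776

Sum over the intermediate state after 1 step:
P = P(state 1→state 1)·P(state 1→state 1) + P(state 1→state 4)·P(state 4→state 1)
  = 0.56×0.56 + 0.44×0.6
  = 0.3136 + 0.2640 = 0.5776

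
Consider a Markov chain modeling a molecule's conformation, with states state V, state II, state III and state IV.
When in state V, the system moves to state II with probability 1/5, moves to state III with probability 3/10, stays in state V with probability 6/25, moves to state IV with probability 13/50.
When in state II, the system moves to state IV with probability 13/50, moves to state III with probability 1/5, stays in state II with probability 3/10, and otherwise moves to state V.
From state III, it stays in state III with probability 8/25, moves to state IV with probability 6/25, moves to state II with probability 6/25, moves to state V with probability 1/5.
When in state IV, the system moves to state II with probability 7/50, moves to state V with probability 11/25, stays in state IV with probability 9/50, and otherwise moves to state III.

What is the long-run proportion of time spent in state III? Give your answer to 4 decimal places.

Let the stationary distribution be π with π = πP and π_1 + π_2 + π_3 + π_4 = 1.
π_1 = 0.24·π_1 + 0.24·π_2 + 0.2·π_3 + 0.44·π_4
π_2 = 0.2·π_1 + 0.3·π_2 + 0.24·π_3 + 0.14·π_4
π_3 = 0.3·π_1 + 0.2·π_2 + 0.32·π_3 + 0.24·π_4
Solving with the normalization constraint gives π = (0.2764, 0.2185, 0.2694, 0.2358).
So the stationary probability of state III is 0.2694.

0.2694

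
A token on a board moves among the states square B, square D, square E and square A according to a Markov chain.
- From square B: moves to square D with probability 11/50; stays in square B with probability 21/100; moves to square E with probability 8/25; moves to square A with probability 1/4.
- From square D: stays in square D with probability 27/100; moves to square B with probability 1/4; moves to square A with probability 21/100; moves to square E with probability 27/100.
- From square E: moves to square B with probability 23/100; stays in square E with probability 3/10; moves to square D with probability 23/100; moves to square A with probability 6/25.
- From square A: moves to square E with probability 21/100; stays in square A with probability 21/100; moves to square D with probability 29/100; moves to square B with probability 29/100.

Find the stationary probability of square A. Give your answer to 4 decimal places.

0.2281

Let the stationary distribution be π with π = πP and π_1 + π_2 + π_3 + π_4 = 1.
π_1 = 0.21·π_1 + 0.25·π_2 + 0.23·π_3 + 0.29·π_4
π_2 = 0.22·π_1 + 0.27·π_2 + 0.23·π_3 + 0.29·π_4
π_3 = 0.32·π_1 + 0.27·π_2 + 0.3·π_3 + 0.21·π_4
Solving with the normalization constraint gives π = (0.2438, 0.2513, 0.2768, 0.2281).
So the stationary probability of square A is 0.2281.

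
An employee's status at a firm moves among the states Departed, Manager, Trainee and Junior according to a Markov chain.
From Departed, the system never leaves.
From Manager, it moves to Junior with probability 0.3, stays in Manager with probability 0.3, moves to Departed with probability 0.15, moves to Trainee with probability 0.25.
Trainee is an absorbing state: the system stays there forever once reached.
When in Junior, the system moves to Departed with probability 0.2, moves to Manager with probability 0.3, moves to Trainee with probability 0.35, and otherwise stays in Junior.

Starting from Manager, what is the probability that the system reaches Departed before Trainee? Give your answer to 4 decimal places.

Let h(s) be the probability of absorption at Departed starting from transient state s. Then h(Departed) = 1 and h(Trainee) = 0. By first-step analysis:
h(Manager) = 0.15·1 + 0.3·h(Manager) + 0.25·0 + 0.3·h(Junior)
h(Junior) = 0.2·1 + 0.3·h(Manager) + 0.35·0 + 0.15·h(Junior)
Solving: h(Manager) = 0.3713, h(Junior) = 0.3663.
Starting from Manager, the probability is 0.3713.

0.3713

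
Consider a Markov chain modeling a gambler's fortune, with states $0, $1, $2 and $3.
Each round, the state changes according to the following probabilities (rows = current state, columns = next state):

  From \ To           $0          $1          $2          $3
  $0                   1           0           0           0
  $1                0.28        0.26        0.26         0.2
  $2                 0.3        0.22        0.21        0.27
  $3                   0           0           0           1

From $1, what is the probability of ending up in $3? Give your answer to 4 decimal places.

0.4327

Let h(s) be the probability of absorption at $3 starting from transient state s. Then h($3) = 1 and h($0) = 0. By first-step analysis:
h($1) = 0.28·0 + 0.26·h($1) + 0.26·h($2) + 0.2·1
h($2) = 0.3·0 + 0.22·h($1) + 0.21·h($2) + 0.27·1
Solving: h($1) = 0.4327, h($2) = 0.4623.
Starting from $1, the probability is 0.4327.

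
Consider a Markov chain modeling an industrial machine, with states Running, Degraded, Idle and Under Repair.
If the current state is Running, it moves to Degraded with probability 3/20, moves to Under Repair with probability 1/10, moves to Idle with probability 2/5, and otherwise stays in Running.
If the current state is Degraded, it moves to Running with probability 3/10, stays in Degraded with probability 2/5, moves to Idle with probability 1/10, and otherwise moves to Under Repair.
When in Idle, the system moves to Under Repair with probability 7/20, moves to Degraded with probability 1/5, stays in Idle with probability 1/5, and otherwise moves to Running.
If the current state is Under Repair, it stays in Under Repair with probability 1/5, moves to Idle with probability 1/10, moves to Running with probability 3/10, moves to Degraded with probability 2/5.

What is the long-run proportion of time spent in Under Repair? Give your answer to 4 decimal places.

Let the stationary distribution be π with π = πP and π_1 + π_2 + π_3 + π_4 = 1.
π_1 = 0.35·π_1 + 0.3·π_2 + 0.25·π_3 + 0.3·π_4
π_2 = 0.15·π_1 + 0.4·π_2 + 0.2·π_3 + 0.4·π_4
π_3 = 0.4·π_1 + 0.1·π_2 + 0.2·π_3 + 0.1·π_4
Solving with the normalization constraint gives π = (0.3046, 0.2813, 0.2126, 0.2014).
So the stationary probability of Under Repair is 0.2014.

0.2014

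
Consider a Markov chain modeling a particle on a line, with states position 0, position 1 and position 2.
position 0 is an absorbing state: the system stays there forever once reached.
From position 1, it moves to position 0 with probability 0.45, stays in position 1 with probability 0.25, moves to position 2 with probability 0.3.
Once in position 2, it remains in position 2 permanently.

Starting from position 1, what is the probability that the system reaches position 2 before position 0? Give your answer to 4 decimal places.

0.4000

Let h(s) be the probability of absorption at position 2 starting from transient state s. Then h(position 2) = 1 and h(position 0) = 0. By first-step analysis:
h(position 1) = 0.45·0 + 0.25·h(position 1) + 0.3·1
Solving: h(position 1) = 0.4000.
Starting from position 1, the probability is 0.4000.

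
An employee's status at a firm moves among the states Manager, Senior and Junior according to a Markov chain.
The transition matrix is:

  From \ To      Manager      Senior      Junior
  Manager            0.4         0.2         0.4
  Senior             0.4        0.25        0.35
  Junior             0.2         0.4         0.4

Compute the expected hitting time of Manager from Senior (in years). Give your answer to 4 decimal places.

Let t(s) be the expected number of years to first reach Manager from state s, with t(Manager) = 0. Conditioning on the first year:
t(Senior) = 1 + 0.25·t(Senior) + 0.35·t(Junior)
t(Junior) = 1 + 0.4·t(Senior) + 0.4·t(Junior)
Solving: t(Senior) = 3.0645, t(Junior) = 3.7097.
Expected years from Senior to Manager: 3.0645.

3.0645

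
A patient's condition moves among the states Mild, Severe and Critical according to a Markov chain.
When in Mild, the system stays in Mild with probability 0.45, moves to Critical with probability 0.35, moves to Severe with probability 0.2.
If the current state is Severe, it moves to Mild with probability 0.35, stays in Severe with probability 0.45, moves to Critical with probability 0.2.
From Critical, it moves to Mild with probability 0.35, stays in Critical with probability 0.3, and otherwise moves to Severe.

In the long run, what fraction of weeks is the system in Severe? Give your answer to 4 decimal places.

Let the stationary distribution be π with π = πP and π_1 + π_2 + π_3 = 1.
π_1 = 0.45·π_1 + 0.35·π_2 + 0.35·π_3
π_2 = 0.2·π_1 + 0.45·π_2 + 0.35·π_3
Solving with the normalization constraint gives π = (0.3889, 0.3241, 0.2870).
So the stationary probability of Severe is 0.3241.

0.3241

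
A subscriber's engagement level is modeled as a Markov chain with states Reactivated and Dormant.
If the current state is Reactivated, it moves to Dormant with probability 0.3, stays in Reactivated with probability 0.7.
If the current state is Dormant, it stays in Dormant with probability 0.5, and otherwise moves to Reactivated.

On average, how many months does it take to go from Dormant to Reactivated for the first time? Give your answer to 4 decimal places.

2.0000

Let t(s) be the expected number of months to first reach Reactivated from state s, with t(Reactivated) = 0. Conditioning on the first month:
t(Dormant) = 1 + 0.5·t(Dormant)
Solving: t(Dormant) = 2.0000.
Expected months from Dormant to Reactivated: 2.0000.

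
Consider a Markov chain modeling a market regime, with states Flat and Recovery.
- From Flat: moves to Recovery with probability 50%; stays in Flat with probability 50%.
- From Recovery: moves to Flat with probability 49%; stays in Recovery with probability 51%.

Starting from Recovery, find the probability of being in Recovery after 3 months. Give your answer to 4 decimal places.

Propagate the distribution vector 3 months from Recovery.
After 0 months: (0.0000, 1.0000)
After 1 month: (0.4900, 0.5100)
After 2 months: (0.4949, 0.5051)
After 3 months: (0.4949, 0.5051)
P(in Recovery after 3 months) = 0.5051

0.5051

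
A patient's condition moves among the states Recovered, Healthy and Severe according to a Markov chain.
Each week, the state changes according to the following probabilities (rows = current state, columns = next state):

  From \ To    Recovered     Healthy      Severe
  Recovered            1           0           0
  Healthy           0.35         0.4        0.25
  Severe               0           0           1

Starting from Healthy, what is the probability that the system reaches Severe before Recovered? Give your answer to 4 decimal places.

0.4167

Let h(s) be the probability of absorption at Severe starting from transient state s. Then h(Severe) = 1 and h(Recovered) = 0. By first-step analysis:
h(Healthy) = 0.35·0 + 0.4·h(Healthy) + 0.25·1
Solving: h(Healthy) = 0.4167.
Starting from Healthy, the probability is 0.4167.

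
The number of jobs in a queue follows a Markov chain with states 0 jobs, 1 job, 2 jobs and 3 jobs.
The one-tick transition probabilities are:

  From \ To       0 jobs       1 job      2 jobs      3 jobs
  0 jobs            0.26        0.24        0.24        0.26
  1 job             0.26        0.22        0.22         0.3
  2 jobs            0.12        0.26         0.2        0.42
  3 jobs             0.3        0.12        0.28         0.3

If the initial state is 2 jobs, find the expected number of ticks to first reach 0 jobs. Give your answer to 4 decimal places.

Let t(s) be the expected number of ticks to first reach 0 jobs from state s, with t(0 jobs) = 0. Conditioning on the first tick:
t(1 job) = 1 + 0.22·t(1 job) + 0.22·t(2 jobs) + 0.3·t(3 jobs)
t(2 jobs) = 1 + 0.26·t(1 job) + 0.2·t(2 jobs) + 0.42·t(3 jobs)
t(3 jobs) = 1 + 0.12·t(1 job) + 0.28·t(2 jobs) + 0.3·t(3 jobs)
Solving: t(1 job) = 4.1627, t(2 jobs) = 4.7184, t(3 jobs) = 4.0295.
Expected ticks from 2 jobs to 0 jobs: 4.7184.

4.7184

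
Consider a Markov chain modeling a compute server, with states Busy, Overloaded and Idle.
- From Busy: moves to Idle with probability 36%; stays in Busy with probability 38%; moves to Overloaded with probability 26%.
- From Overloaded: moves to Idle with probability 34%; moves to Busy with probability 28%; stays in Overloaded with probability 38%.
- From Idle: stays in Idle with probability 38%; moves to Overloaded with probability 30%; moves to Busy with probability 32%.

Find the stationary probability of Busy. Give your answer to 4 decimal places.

0.3272

Let the stationary distribution be π with π = πP and π_1 + π_2 + π_3 = 1.
π_1 = 0.38·π_1 + 0.28·π_2 + 0.32·π_3
π_2 = 0.26·π_1 + 0.38·π_2 + 0.3·π_3
Solving with the normalization constraint gives π = (0.3272, 0.3119, 0.3610).
So the stationary probability of Busy is 0.3272.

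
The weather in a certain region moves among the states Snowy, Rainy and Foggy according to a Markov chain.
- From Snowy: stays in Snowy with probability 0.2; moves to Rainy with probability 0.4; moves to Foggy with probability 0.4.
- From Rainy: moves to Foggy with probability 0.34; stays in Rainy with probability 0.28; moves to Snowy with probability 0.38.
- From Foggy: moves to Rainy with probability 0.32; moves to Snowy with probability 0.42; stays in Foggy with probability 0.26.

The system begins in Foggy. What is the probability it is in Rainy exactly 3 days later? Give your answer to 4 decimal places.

0.3316

Propagate the distribution vector 3 days from Foggy.
After 0 days: (0.0000, 0.0000, 1.0000)
After 1 day: (0.4200, 0.3200, 0.2600)
After 2 days: (0.3148, 0.3408, 0.3444)
After 3 days: (0.3371, 0.3316, 0.3313)
P(in Rainy after 3 days) = 0.3316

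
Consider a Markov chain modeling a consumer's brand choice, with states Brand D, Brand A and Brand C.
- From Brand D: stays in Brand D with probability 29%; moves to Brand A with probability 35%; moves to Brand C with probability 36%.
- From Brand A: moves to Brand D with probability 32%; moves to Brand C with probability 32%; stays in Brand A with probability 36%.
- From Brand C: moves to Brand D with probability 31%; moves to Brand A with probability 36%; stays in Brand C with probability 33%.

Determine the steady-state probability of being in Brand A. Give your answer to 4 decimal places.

0.3569

Let the stationary distribution be π with π = πP and π_1 + π_2 + π_3 = 1.
π_1 = 0.29·π_1 + 0.32·π_2 + 0.31·π_3
π_2 = 0.35·π_1 + 0.36·π_2 + 0.36·π_3
Solving with the normalization constraint gives π = (0.3074, 0.3569, 0.3357).
So the stationary probability of Brand A is 0.3569.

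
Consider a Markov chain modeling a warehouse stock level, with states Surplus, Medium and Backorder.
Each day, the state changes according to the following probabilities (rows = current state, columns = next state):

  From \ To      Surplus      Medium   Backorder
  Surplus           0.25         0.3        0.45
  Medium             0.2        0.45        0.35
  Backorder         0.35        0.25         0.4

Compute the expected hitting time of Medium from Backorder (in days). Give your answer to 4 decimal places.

Let t(s) be the expected number of days to first reach Medium from state s, with t(Medium) = 0. Conditioning on the first day:
t(Surplus) = 1 + 0.25·t(Surplus) + 0.45·t(Backorder)
t(Backorder) = 1 + 0.35·t(Surplus) + 0.4·t(Backorder)
Solving: t(Surplus) = 3.5897, t(Backorder) = 3.7607.
Expected days from Backorder to Medium: 3.7607.

3.7607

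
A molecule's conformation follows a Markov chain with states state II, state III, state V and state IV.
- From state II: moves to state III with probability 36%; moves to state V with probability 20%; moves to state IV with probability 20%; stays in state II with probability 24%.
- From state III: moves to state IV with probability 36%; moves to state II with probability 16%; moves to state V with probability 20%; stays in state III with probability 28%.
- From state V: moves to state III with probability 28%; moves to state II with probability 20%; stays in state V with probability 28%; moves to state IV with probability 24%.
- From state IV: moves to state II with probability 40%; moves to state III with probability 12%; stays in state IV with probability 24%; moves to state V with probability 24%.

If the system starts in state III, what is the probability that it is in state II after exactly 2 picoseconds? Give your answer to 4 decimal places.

0.2672

Propagate the distribution vector 2 picoseconds from state III.
After 0 picoseconds: (0.0000, 1.0000, 0.0000, 0.0000)
After 1 picosecond: (0.1600, 0.2800, 0.2000, 0.3600)
After 2 picoseconds: (0.2672, 0.2352, 0.2304, 0.2672)
P(in state II after 2 picoseconds) = 0.2672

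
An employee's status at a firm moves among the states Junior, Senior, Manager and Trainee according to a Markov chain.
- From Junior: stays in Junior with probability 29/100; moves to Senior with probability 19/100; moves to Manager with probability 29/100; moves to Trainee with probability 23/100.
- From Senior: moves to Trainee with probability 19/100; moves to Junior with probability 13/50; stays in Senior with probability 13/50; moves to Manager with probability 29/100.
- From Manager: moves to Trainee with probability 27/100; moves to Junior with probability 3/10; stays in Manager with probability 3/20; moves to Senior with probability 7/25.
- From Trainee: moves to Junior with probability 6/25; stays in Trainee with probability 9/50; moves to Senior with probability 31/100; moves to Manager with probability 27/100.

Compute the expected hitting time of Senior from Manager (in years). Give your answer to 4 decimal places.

Let t(s) be the expected number of years to first reach Senior from state s, with t(Senior) = 0. Conditioning on the first year:
t(Junior) = 1 + 0.29·t(Junior) + 0.29·t(Manager) + 0.23·t(Trainee)
t(Manager) = 1 + 0.3·t(Junior) + 0.15·t(Manager) + 0.27·t(Trainee)
t(Trainee) = 1 + 0.24·t(Junior) + 0.27·t(Manager) + 0.18·t(Trainee)
Solving: t(Junior) = 4.1673, t(Manager) = 3.8218, t(Trainee) = 3.6976.
Expected years from Manager to Senior: 3.8218.

3.8218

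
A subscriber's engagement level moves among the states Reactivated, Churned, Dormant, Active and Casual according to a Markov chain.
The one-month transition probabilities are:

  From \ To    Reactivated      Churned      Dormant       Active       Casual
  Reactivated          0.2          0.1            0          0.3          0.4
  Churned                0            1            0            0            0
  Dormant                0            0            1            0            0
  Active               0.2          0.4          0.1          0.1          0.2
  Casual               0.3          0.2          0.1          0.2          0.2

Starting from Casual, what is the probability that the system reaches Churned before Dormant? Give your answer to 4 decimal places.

Let h(s) be the probability of absorption at Churned starting from transient state s. Then h(Churned) = 1 and h(Dormant) = 0. By first-step analysis:
h(Reactivated) = 0.2·h(Reactivated) + 0.1·1 + 0.3·h(Active) + 0.4·h(Casual)
h(Active) = 0.2·h(Reactivated) + 0.4·1 + 0.1·0 + 0.1·h(Active) + 0.2·h(Casual)
h(Casual) = 0.3·h(Reactivated) + 0.2·1 + 0.1·0 + 0.2·h(Active) + 0.2·h(Casual)
Solving: h(Reactivated) = 0.7910, h(Active) = 0.7853, h(Casual) = 0.7429.
Starting from Casual, the probability is 0.7429.

0.7429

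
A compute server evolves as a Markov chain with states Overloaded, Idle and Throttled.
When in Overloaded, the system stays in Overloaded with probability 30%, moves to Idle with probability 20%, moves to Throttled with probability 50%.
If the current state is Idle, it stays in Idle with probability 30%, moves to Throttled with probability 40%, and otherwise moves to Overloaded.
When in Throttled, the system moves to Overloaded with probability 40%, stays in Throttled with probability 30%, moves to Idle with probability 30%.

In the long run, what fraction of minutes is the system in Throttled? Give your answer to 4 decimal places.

Let the stationary distribution be π with π = πP and π_1 + π_2 + π_3 = 1.
π_1 = 0.3·π_1 + 0.3·π_2 + 0.4·π_3
π_2 = 0.2·π_1 + 0.3·π_2 + 0.3·π_3
Solving with the normalization constraint gives π = (0.3394, 0.2661, 0.3945).
So the stationary probability of Throttled is 0.3945.

0.3945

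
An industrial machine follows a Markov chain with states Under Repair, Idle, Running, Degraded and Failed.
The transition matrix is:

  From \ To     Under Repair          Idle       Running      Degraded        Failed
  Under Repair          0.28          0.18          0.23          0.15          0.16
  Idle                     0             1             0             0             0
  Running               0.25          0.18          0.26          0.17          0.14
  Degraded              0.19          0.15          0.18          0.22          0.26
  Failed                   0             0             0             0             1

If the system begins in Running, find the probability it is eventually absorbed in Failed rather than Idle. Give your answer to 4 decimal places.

0.4868

Let h(s) be the probability of absorption at Failed starting from transient state s. Then h(Failed) = 1 and h(Idle) = 0. By first-step analysis:
h(Under Repair) = 0.28·h(Under Repair) + 0.18·0 + 0.23·h(Running) + 0.15·h(Degraded) + 0.16·1
h(Running) = 0.25·h(Under Repair) + 0.18·0 + 0.26·h(Running) + 0.17·h(Degraded) + 0.14·1
h(Degraded) = 0.19·h(Under Repair) + 0.15·0 + 0.18·h(Running) + 0.22·h(Degraded) + 0.26·1
Solving: h(Under Repair) = 0.4957, h(Running) = 0.4868, h(Degraded) = 0.5664.
Starting from Running, the probability is 0.4868.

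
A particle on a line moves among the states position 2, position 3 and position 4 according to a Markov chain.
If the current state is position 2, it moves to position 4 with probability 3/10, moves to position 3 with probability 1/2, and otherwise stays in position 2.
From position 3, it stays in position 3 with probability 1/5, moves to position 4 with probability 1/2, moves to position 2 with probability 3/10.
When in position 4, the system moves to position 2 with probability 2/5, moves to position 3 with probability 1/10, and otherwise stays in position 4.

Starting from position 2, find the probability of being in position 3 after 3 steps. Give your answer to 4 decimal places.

Propagate the distribution vector 3 steps from position 2.
After 0 steps: (1.0000, 0.0000, 0.0000)
After 1 step: (0.2000, 0.5000, 0.3000)
After 2 steps: (0.3100, 0.2300, 0.4600)
After 3 steps: (0.3150, 0.2470, 0.4380)
P(in position 3 after 3 steps) = 0.2470

0.2470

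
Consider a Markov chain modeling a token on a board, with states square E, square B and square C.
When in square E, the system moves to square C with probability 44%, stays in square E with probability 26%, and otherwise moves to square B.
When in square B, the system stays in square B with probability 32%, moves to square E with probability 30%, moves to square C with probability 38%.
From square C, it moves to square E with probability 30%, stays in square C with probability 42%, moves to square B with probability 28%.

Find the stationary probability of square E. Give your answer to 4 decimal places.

Let the stationary distribution be π with π = πP and π_1 + π_2 + π_3 = 1.
π_1 = 0.26·π_1 + 0.3·π_2 + 0.3·π_3
π_2 = 0.3·π_1 + 0.32·π_2 + 0.28·π_3
Solving with the normalization constraint gives π = (0.2885, 0.2977, 0.4139).
So the stationary probability of square E is 0.2885.

0.2885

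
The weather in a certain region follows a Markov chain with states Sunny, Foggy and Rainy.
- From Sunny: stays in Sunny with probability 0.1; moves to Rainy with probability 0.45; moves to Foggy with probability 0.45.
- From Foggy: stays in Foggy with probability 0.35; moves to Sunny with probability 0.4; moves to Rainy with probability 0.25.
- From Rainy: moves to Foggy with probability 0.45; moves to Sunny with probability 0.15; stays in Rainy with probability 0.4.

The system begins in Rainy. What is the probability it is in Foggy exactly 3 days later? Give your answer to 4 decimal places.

0.4095

Propagate the distribution vector 3 days from Rainy.
After 0 days: (0.0000, 0.0000, 1.0000)
After 1 day: (0.1500, 0.4500, 0.4000)
After 2 days: (0.2550, 0.4050, 0.3400)
After 3 days: (0.2385, 0.4095, 0.3520)
P(in Foggy after 3 days) = 0.4095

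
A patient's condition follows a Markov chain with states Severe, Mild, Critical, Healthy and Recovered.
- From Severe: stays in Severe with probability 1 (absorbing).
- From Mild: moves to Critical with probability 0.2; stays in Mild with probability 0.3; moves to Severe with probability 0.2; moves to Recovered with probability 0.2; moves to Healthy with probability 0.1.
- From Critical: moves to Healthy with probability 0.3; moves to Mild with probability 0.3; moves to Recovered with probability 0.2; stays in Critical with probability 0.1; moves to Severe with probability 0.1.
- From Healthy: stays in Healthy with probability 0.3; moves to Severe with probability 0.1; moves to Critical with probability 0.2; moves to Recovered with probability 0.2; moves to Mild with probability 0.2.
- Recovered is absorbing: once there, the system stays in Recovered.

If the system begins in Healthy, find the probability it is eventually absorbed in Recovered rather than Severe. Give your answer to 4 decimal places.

0.6168

Let h(s) be the probability of absorption at Recovered starting from transient state s. Then h(Recovered) = 1 and h(Severe) = 0. By first-step analysis:
h(Mild) = 0.2·0 + 0.3·h(Mild) + 0.2·h(Critical) + 0.1·h(Healthy) + 0.2·1
h(Critical) = 0.1·0 + 0.3·h(Mild) + 0.1·h(Critical) + 0.3·h(Healthy) + 0.2·1
h(Healthy) = 0.1·0 + 0.2·h(Mild) + 0.2·h(Critical) + 0.3·h(Healthy) + 0.2·1
Solving: h(Mild) = 0.5483, h(Critical) = 0.6106, h(Healthy) = 0.6168.
Starting from Healthy, the probability is 0.6168.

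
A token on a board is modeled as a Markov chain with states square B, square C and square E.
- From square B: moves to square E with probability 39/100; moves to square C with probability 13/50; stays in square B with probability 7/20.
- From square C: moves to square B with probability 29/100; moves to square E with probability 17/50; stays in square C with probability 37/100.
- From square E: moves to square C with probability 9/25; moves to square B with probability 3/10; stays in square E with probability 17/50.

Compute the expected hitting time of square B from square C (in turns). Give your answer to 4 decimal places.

Let t(s) be the expected number of turns to first reach square B from state s, with t(square B) = 0. Conditioning on the first turn:
t(square C) = 1 + 0.37·t(square C) + 0.34·t(square E)
t(square E) = 1 + 0.36·t(square C) + 0.34·t(square E)
Solving: t(square C) = 3.4083, t(square E) = 3.3742.
Expected turns from square C to square B: 3.4083.

3.4083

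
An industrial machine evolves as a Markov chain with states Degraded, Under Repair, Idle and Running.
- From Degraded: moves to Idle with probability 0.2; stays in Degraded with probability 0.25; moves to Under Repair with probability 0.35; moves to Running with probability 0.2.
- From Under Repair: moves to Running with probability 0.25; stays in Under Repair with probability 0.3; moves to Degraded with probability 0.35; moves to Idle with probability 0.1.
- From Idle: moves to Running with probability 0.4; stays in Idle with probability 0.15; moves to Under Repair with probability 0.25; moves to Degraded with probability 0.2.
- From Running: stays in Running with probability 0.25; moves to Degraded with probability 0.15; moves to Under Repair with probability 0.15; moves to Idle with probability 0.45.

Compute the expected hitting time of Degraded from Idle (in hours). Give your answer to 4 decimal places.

4.5754

Let t(s) be the expected number of hours to first reach Degraded from state s, with t(Degraded) = 0. Conditioning on the first hour:
t(Under Repair) = 1 + 0.3·t(Under Repair) + 0.1·t(Idle) + 0.25·t(Running)
t(Idle) = 1 + 0.25·t(Under Repair) + 0.15·t(Idle) + 0.4·t(Running)
t(Running) = 1 + 0.15·t(Under Repair) + 0.45·t(Idle) + 0.25·t(Running)
Solving: t(Under Repair) = 3.8110, t(Idle) = 4.5754, t(Running) = 4.8408.
Expected hours from Idle to Degraded: 4.5754.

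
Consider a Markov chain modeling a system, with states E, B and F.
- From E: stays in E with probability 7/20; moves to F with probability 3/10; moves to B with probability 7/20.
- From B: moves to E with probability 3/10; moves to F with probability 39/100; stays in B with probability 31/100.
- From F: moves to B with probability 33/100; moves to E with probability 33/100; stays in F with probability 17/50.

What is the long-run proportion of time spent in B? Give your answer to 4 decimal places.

Let the stationary distribution be π with π = πP and π_1 + π_2 + π_3 = 1.
π_1 = 0.35·π_1 + 0.3·π_2 + 0.33·π_3
π_2 = 0.35·π_1 + 0.31·π_2 + 0.33·π_3
Solving with the normalization constraint gives π = (0.3266, 0.3299, 0.3434).
So the stationary probability of B is 0.3299.

0.3299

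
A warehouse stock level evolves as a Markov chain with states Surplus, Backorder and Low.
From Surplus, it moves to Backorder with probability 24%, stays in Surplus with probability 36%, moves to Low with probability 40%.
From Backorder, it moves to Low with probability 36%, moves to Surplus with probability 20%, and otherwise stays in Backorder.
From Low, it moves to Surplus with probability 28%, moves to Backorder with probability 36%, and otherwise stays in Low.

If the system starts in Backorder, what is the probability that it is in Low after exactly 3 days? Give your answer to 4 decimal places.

Propagate the distribution vector 3 days from Backorder.
After 0 days: (0.0000, 1.0000, 0.0000)
After 1 day: (0.2000, 0.4400, 0.3600)
After 2 days: (0.2608, 0.3712, 0.3680)
After 3 days: (0.2712, 0.3584, 0.3704)
P(in Low after 3 days) = 0.3704

0.3704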